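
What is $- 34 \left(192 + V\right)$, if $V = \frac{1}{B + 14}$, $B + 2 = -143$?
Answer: $- \frac{855134}{131} \approx -6527.7$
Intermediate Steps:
$B = -145$ ($B = -2 - 143 = -145$)
$V = - \frac{1}{131}$ ($V = \frac{1}{-145 + 14} = \frac{1}{-131} = - \frac{1}{131} \approx -0.0076336$)
$- 34 \left(192 + V\right) = - 34 \left(192 - \frac{1}{131}\right) = \left(-34\right) \frac{25151}{131} = - \frac{855134}{131}$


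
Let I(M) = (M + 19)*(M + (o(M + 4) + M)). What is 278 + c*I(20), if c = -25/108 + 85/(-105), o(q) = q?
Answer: -146182/63 ≈ -2320.3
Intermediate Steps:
I(M) = (4 + 3*M)*(19 + M) (I(M) = (M + 19)*(M + ((M + 4) + M)) = (19 + M)*(M + ((4 + M) + M)) = (19 + M)*(M + (4 + 2*M)) = (19 + M)*(4 + 3*M) = (4 + 3*M)*(19 + M))
c = -787/756 (c = -25*1/108 + 85*(-1/105) = -25/108 - 17/21 = -787/756 ≈ -1.0410)
278 + c*I(20) = 278 - 787*(76 + 3*20² + 61*20)/756 = 278 - 787*(76 + 3*400 + 1220)/756 = 278 - 787*(76 + 1200 + 1220)/756 = 278 - 787/756*2496 = 278 - 163696/63 = -146182/63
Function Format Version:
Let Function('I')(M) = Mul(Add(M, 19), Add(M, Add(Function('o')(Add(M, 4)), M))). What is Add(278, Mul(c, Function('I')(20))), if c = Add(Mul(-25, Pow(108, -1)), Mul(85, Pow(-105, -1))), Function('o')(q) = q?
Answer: Rational(-146182, 63) ≈ -2320.3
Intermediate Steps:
Function('I')(M) = Mul(Add(4, Mul(3, M)), Add(19, M)) (Function('I')(M) = Mul(Add(M, 19), Add(M, Add(Add(M, 4), M))) = Mul(Add(19, M), Add(M, Add(Add(4, M), M))) = Mul(Add(19, M), Add(M, Add(4, Mul(2, M)))) = Mul(Add(19, M), Add(4, Mul(3, M))) = Mul(Add(4, Mul(3, M)), Add(19, M)))
c = Rational(-787, 756) (c = Add(Mul(-25, Rational(1, 108)), Mul(85, Rational(-1, 105))) = Add(Rational(-25, 108), Rational(-17, 21)) = Rational(-787, 756) ≈ -1.0410)
Add(278, Mul(c, Function('I')(20))) = Add(278, Mul(Rational(-787, 756), Add(76, Mul(3, Pow(20, 2)), Mul(61, 20)))) = Add(278, Mul(Rational(-787, 756), Add(76, Mul(3, 400), 1220))) = Add(278, Mul(Rational(-787, 756), Add(76, 1200, 1220))) = Add(278, Mul(Rational(-787, 756), 2496)) = Add(278, Rational(-163696, 63)) = Rational(-146182, 63)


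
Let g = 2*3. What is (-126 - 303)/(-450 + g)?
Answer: 143/148 ≈ 0.96622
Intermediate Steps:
g = 6
(-126 - 303)/(-450 + g) = (-126 - 303)/(-450 + 6) = -429/(-444) = -429*(-1/444) = 143/148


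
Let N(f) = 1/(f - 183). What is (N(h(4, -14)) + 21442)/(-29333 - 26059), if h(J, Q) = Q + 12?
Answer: -3966769/10247520 ≈ -0.38710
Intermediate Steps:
h(J, Q) = 12 + Q
N(f) = 1/(-183 + f)
(N(h(4, -14)) + 21442)/(-29333 - 26059) = (1/(-183 + (12 - 14)) + 21442)/(-29333 - 26059) = (1/(-183 - 2) + 21442)/(-55392) = (1/(-185) + 21442)*(-1/55392) = (-1/185 + 21442)*(-1/55392) = (3966769/185)*(-1/55392) = -3966769/10247520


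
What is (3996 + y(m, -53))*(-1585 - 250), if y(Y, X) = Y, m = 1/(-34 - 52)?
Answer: -630606925/86 ≈ -7.3326e+6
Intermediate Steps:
m = -1/86 (m = 1/(-86) = -1/86 ≈ -0.011628)
(3996 + y(m, -53))*(-1585 - 250) = (3996 - 1/86)*(-1585 - 250) = (343655/86)*(-1835) = -630606925/86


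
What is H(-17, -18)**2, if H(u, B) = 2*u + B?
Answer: 2704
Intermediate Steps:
H(u, B) = B + 2*u
H(-17, -18)**2 = (-18 + 2*(-17))**2 = (-18 - 34)**2 = (-52)**2 = 2704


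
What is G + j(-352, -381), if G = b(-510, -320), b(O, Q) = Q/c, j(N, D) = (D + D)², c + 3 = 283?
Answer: 4064500/7 ≈ 5.8064e+5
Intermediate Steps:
c = 280 (c = -3 + 283 = 280)
j(N, D) = 4*D² (j(N, D) = (2*D)² = 4*D²)
b(O, Q) = Q/280
G = -8/7 (G = (1/280)*(-320) = -8/7 ≈ -1.1429)
G + j(-352, -381) = -8/7 + 4*(-381)² = -8/7 + 4*145161 = -8/7 + 580644 = 4064500/7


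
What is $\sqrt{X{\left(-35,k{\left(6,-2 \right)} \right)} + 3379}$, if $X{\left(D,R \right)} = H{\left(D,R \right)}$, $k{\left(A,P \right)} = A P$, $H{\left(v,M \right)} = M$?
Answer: $\sqrt{3367} \approx 58.026$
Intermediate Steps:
$X{\left(D,R \right)} = R$
$\sqrt{X{\left(-35,k{\left(6,-2 \right)} \right)} + 3379} = \sqrt{6 \left(-2\right) + 3379} = \sqrt{-12 + 3379} = \sqrt{3367}$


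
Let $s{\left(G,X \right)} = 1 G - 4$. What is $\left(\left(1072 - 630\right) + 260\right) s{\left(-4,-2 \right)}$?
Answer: $-5616$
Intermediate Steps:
$s{\left(G,X \right)} = -4 + G$ ($s{\left(G,X \right)} = G - 4 = -4 + G$)
$\left(\left(1072 - 630\right) + 260\right) s{\left(-4,-2 \right)} = \left(\left(1072 - 630\right) + 260\right) \left(-4 - 4\right) = \left(442 + 260\right) \left(-8\right) = 702 \left(-8\right) = -5616$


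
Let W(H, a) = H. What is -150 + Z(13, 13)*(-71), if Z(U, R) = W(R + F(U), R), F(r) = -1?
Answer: -1002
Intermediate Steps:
Z(U, R) = -1 + R (Z(U, R) = R - 1 = -1 + R)
-150 + Z(13, 13)*(-71) = -150 + (-1 + 13)*(-71) = -150 + 12*(-71) = -150 - 852 = -1002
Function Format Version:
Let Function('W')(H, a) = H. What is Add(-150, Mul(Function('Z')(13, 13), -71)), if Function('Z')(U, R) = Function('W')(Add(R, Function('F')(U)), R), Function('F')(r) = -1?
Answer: -1002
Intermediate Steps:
Function('Z')(U, R) = Add(-1, R) (Function('Z')(U, R) = Add(R, -1) = Add(-1, R))
Add(-150, Mul(Function('Z')(13, 13), -71)) = Add(-150, Mul(Add(-1, 13), -71)) = Add(-150, Mul(12, -71)) = Add(-150, -852) = -1002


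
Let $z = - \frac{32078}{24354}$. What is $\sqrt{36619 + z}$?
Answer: $\frac{2 \sqrt{150823484493}}{4059} \approx 191.36$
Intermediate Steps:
$z = - \frac{16039}{12177}$ ($z = \left(-32078\right) \frac{1}{24354} = - \frac{16039}{12177} \approx -1.3172$)
$\sqrt{36619 + z} = \sqrt{36619 - \frac{16039}{12177}} = \sqrt{\frac{445893524}{12177}} = \frac{2 \sqrt{150823484493}}{4059}$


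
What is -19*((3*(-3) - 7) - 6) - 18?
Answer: 400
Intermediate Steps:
-19*((3*(-3) - 7) - 6) - 18 = -19*((-9 - 7) - 6) - 18 = -19*(-16 - 6) - 18 = -19*(-22) - 18 = 418 - 18 = 400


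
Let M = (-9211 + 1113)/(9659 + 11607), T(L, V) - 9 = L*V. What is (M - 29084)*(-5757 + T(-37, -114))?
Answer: 473158958130/10633 ≈ 4.4499e+7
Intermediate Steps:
T(L, V) = 9 + L*V
M = -4049/10633 (M = -8098/21266 = -8098*1/21266 = -4049/10633 ≈ -0.38080)
(M - 29084)*(-5757 + T(-37, -114)) = (-4049/10633 - 29084)*(-5757 + (9 - 37*(-114))) = -309254221*(-5757 + (9 + 4218))/10633 = -309254221*(-5757 + 4227)/10633 = -309254221/10633*(-1530) = 473158958130/10633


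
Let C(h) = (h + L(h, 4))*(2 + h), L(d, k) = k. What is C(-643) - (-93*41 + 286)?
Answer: 413126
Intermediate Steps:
C(h) = (2 + h)*(4 + h) (C(h) = (h + 4)*(2 + h) = (4 + h)*(2 + h) = (2 + h)*(4 + h))
C(-643) - (-93*41 + 286) = (8 + (-643)² + 6*(-643)) - (-93*41 + 286) = (8 + 413449 - 3858) - (-3813 + 286) = 409599 - 1*(-3527) = 409599 + 3527 = 413126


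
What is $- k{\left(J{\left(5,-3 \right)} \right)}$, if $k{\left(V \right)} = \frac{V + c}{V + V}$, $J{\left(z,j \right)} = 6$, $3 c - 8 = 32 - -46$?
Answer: $- \frac{26}{9} \approx -2.8889$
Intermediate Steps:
$c = \frac{86}{3}$ ($c = \frac{8}{3} + \frac{32 - -46}{3} = \frac{8}{3} + \frac{32 + 46}{3} = \frac{8}{3} + \frac{1}{3} \cdot 78 = \frac{8}{3} + 26 = \frac{86}{3} \approx 28.667$)
$k{\left(V \right)} = \frac{\frac{86}{3} + V}{2 V}$ ($k{\left(V \right)} = \frac{V + \frac{86}{3}}{V + V} = \frac{\frac{86}{3} + V}{2 V}$)
$- k{\left(J{\left(5,-3 \right)} \right)} = - \frac{86 + 3 \cdot 6}{6 \cdot 6} = - \frac{86 + 18}{6 \cdot 6} = - \frac{104}{6 \cdot 6} = \left(-1\right) \frac{26}{9} = - \frac{26}{9}$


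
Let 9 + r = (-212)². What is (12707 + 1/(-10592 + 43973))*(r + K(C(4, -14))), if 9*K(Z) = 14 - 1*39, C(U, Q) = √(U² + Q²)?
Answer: 171531063895520/300429 ≈ 5.7095e+8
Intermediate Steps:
r = 44935 (r = -9 + (-212)² = -9 + 44944 = 44935)
C(U, Q) = √(Q² + U²)
K(Z) = -25/9 (K(Z) = (14 - 1*39)/9 = (14 - 39)/9 = (⅑)*(-25) = -25/9)
(12707 + 1/(-10592 + 43973))*(r + K(C(4, -14))) = (12707 + 1/(-10592 + 43973))*(44935 - 25/9) = (12707 + 1/33381)*(404390/9) = (424172368/33381)*(404390/9) = 171531063895520/300429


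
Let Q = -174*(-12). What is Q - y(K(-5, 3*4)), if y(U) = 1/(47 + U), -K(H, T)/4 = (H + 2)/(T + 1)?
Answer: 1300811/623 ≈ 2088.0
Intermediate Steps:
K(H, T) = -4*(2 + H)/(1 + T) (K(H, T) = -4*(H + 2)/(T + 1) = -4*(2 + H)/(1 + T))
Q = 2088
Q - y(K(-5, 3*4)) = 2088 - 1/(47 + 4*(-2 - 1*(-5))/(1 + 3*4)) = 2088 - 1/(47 + 4*(-2 + 5)/(1 + 12)) = 2088 - 1/(47 + 4*3/13) = 2088 - 1/(47 + 4*(1/13)*3) = 2088 - 1/(47 + 12/13) = 2088 - 1/623/13 = 2088 - 1*13/623 = 2088 - 13/623 = 1300811/623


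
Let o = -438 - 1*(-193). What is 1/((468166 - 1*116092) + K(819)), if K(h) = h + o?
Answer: 1/352648 ≈ 2.8357e-6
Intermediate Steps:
o = -245 (o = -438 + 193 = -245)
K(h) = -245 + h (K(h) = h - 245 = -245 + h)
1/((468166 - 1*116092) + K(819)) = 1/((468166 - 1*116092) + (-245 + 819)) = 1/((468166 - 116092) + 574) = 1/(352074 + 574) = 1/352648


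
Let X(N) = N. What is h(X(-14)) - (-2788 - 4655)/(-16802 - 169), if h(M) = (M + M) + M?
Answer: -240075/5657 ≈ -42.439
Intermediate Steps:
h(M) = 3*M (h(M) = 2*M + M = 3*M)
h(X(-14)) - (-2788 - 4655)/(-16802 - 169) = 3*(-14) - (-2788 - 4655)/(-16802 - 169) = -42 - (-7443)/(-16971) = -42 - (-7443)*(-1)/16971 = -42 - 1*2481/5657 = -42 - 2481/5657 = -240075/5657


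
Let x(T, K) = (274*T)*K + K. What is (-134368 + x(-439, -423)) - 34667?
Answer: 50711520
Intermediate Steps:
x(T, K) = K + 274*K*T (x(T, K) = 274*K*T + K = K + 274*K*T)
(-134368 + x(-439, -423)) - 34667 = (-134368 - 423*(1 + 274*(-439))) - 34667 = (-134368 - 423*(1 - 120286)) - 34667 = (-134368 - 423*(-120285)) - 34667 = (-134368 + 50880555) - 34667 = 50746187 - 34667 = 50711520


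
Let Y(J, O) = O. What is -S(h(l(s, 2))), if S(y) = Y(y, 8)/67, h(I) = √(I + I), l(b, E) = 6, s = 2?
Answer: -8/67 ≈ -0.11940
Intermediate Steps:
h(I) = √2*√I (h(I) = √(2*I) = √2*√I)
S(y) = 8/67
-S(h(l(s, 2))) = -1*8/67 = -8/67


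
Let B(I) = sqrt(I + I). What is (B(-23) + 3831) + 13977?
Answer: 17808 + I*sqrt(46) ≈ 17808.0 + 6.7823*I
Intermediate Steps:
B(I) = sqrt(2)*sqrt(I) (B(I) = sqrt(2*I) = sqrt(2)*sqrt(I))
(B(-23) + 3831) + 13977 = (sqrt(2)*sqrt(-23) + 3831) + 13977 = (sqrt(2)*(I*sqrt(23)) + 3831) + 13977 = (I*sqrt(46) + 3831) + 13977 = (3831 + I*sqrt(46)) + 13977 = 17808 + I*sqrt(46)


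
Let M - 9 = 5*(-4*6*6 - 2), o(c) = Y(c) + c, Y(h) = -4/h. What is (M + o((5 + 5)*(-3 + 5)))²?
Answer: 12292036/25 ≈ 4.9168e+5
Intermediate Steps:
o(c) = c - 4/c (o(c) = -4/c + c = c - 4/c)
M = -721 (M = 9 + 5*(-4*6*6 - 2) = 9 + 5*(-24*6 - 2) = 9 + 5*(-144 - 2) = 9 + 5*(-146) = 9 - 730 = -721)
(M + o((5 + 5)*(-3 + 5)))² = (-721 + ((5 + 5)*(-3 + 5) - 4*1/((-3 + 5)*(5 + 5))))² = (-721 + (10*2 - 4/(10*2)))² = (-721 + (20 - 4/20))² = (-721 + (20 - 4*1/20))² = (-721 + (20 - ⅕))² = (-721 + 99/5)² = (-3506/5)² = 12292036/25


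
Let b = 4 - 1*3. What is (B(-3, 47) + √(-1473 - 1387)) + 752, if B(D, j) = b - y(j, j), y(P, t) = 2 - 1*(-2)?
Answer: 749 + 2*I*√715 ≈ 749.0 + 53.479*I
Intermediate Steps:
y(P, t) = 4 (y(P, t) = 2 + 2 = 4)
b = 1 (b = 4 - 3 = 1)
B(D, j) = -3 (B(D, j) = 1 - 1*4 = 1 - 4 = -3)
(B(-3, 47) + √(-1473 - 1387)) + 752 = (-3 + √(-1473 - 1387)) + 752 = (-3 + √(-2860)) + 752 = (-3 + 2*I*√715) + 752 = 749 + 2*I*√715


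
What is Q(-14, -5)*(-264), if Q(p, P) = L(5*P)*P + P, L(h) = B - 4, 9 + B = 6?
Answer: -7920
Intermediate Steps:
B = -3 (B = -9 + 6 = -3)
L(h) = -7 (L(h) = -3 - 4 = -7)
Q(p, P) = -6*P (Q(p, P) = -7*P + P = -6*P)
Q(-14, -5)*(-264) = -6*(-5)*(-264) = 30*(-264) = -7920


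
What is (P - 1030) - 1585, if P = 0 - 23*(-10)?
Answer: -2385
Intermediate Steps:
P = 230 (P = 0 + 230 = 230)
(P - 1030) - 1585 = (230 - 1030) - 1585 = -800 - 1585 = -2385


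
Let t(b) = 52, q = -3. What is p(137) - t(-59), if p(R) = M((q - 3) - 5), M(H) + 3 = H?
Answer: -66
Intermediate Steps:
M(H) = -3 + H
p(R) = -14 (p(R) = -3 + ((-3 - 3) - 5) = -3 + (-6 - 5) = -3 - 11 = -14)
p(137) - t(-59) = -14 - 1*52 = -14 - 52 = -66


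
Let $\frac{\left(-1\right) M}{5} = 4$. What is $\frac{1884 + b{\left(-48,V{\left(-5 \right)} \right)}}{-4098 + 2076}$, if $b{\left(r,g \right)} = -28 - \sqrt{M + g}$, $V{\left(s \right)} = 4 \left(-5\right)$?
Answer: $- \frac{928}{1011} + \frac{i \sqrt{10}}{1011} \approx -0.9179 + 0.0031279 i$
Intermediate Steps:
$M = -20$ ($M = \left(-5\right) 4 = -20$)
$V{\left(s \right)} = -20$
$b{\left(r,g \right)} = -28 - \sqrt{-20 + g}$
$\frac{1884 + b{\left(-48,V{\left(-5 \right)} \right)}}{-4098 + 2076} = \frac{1884 - \left(28 + \sqrt{-20 - 20}\right)}{-4098 + 2076} = \frac{1884 - \left(28 + \sqrt{-40}\right)}{-2022} = \left(1884 - \left(28 + 2 i \sqrt{10}\right)\right) \left(- \frac{1}{2022}\right) = \left(1856 - 2 i \sqrt{10}\right) \left(- \frac{1}{2022}\right) = - \frac{928}{1011} + \frac{i \sqrt{10}}{1011}$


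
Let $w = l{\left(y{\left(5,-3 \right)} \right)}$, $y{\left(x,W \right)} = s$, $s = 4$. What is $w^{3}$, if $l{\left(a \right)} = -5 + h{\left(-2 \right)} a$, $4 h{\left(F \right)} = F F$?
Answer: $-1$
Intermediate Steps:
$h{\left(F \right)} = \frac{F^{2}}{4}$ ($h{\left(F \right)} = \frac{F F}{4} = \frac{F^{2}}{4}$)
$y{\left(x,W \right)} = 4$
$l{\left(a \right)} = -5 + a$ ($l{\left(a \right)} = -5 + \frac{\left(-2\right)^{2}}{4} a = -5 + \frac{1}{4} \cdot 4 a = -5 + 1 a = -5 + a$)
$w = -1$ ($w = -5 + 4 = -1$)
$w^{3} = \left(-1\right)^{3} = -1$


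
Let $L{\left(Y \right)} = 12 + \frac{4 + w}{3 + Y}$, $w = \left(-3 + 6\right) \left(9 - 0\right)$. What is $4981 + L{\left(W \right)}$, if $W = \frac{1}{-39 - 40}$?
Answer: $\frac{1180797}{236} \approx 5003.4$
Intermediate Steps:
$W = - \frac{1}{79}$ ($W = \frac{1}{-79} = - \frac{1}{79} \approx -0.012658$)
$w = 27$ ($w = 3 \left(9 + \left(-5 + 5\right)\right) = 3 \left(9 + 0\right) = 3 \cdot 9 = 27$)
$L{\left(Y \right)} = 12 + \frac{31}{3 + Y}$ ($L{\left(Y \right)} = 12 + \frac{4 + 27}{3 + Y} = 12 + \frac{31}{3 + Y}$)
$4981 + L{\left(W \right)} = 4981 + \frac{67 + 12 \left(- \frac{1}{79}\right)}{3 - \frac{1}{79}} = 4981 + \frac{67 - \frac{12}{79}}{\frac{236}{79}} = 4981 + \frac{79}{236} \cdot \frac{5281}{79} = 4981 + \frac{5281}{236} = \frac{1180797}{236}$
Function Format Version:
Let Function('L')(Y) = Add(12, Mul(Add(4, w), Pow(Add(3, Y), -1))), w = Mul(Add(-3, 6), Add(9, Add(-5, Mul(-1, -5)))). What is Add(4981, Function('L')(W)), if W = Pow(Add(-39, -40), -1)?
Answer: Rational(1180797, 236) ≈ 5003.4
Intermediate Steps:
W = Rational(-1, 79) (W = Pow(-79, -1) = Rational(-1, 79) ≈ -0.012658)
w = 27 (w = Mul(3, Add(9, Add(-5, 5))) = Mul(3, Add(9, 0)) = Mul(3, 9) = 27)
Function('L')(Y) = Add(12, Mul(31, Pow(Add(3, Y), -1))) (Function('L')(Y) = Add(12, Mul(Add(4, 27), Pow(Add(3, Y), -1))) = Add(12, Mul(31, Pow(Add(3, Y), -1))))
Add(4981, Function('L')(W)) = Add(4981, Mul(Pow(Add(3, Rational(-1, 79)), -1), Add(67, Mul(12, Rational(-1, 79))))) = Add(4981, Mul(Pow(Rational(236, 79), -1), Add(67, Rational(-12, 79)))) = Add(4981, Mul(Rational(79, 236), Rational(5281, 79))) = Add(4981, Rational(5281, 236)) = Rational(1180797, 236)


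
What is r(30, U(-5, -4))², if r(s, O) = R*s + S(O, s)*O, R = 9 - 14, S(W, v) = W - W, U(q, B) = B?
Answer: 22500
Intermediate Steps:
S(W, v) = 0
R = -5
r(s, O) = -5*s (r(s, O) = -5*s + 0*O = -5*s + 0 = -5*s)
r(30, U(-5, -4))² = (-5*30)² = (-150)² = 22500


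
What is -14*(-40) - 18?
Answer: 542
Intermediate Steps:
-14*(-40) - 18 = 560 - 18 = 542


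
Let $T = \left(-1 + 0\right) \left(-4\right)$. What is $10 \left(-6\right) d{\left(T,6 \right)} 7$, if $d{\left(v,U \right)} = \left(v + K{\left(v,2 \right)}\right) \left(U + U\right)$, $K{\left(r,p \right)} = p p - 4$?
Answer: $-20160$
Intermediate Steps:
$K{\left(r,p \right)} = -4 + p^{2}$ ($K{\left(r,p \right)} = p^{2} - 4 = -4 + p^{2}$)
$T = 4$ ($T = \left(-1\right) \left(-4\right) = 4$)
$d{\left(v,U \right)} = 2 U v$ ($d{\left(v,U \right)} = \left(v - \left(4 - 2^{2}\right)\right) \left(U + U\right) = \left(v + \left(-4 + 4\right)\right) 2 U = \left(v + 0\right) 2 U = v 2 U = 2 U v$)
$10 \left(-6\right) d{\left(T,6 \right)} 7 = 10 \left(-6\right) 2 \cdot 6 \cdot 4 \cdot 7 = \left(-60\right) 48 \cdot 7 = \left(-2880\right) 7 = -20160$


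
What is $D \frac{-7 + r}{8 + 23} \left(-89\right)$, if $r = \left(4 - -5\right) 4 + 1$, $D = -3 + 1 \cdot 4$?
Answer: $- \frac{2670}{31} \approx -86.129$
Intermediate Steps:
$D = 1$ ($D = -3 + 4 = 1$)
$r = 37$ ($r = \left(4 + 5\right) 4 + 1 = 9 \cdot 4 + 1 = 36 + 1 = 37$)
$D \frac{-7 + r}{8 + 23} \left(-89\right) = 1 \frac{-7 + 37}{8 + 23} \left(-89\right) = 1 \cdot \frac{30}{31} \left(-89\right) = \frac{30}{31} \left(-89\right) = - \frac{2670}{31}$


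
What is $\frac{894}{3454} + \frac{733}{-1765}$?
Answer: $- \frac{476936}{3048155} \approx -0.15647$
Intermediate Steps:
$\frac{894}{3454} + \frac{733}{-1765} = 894 \cdot \frac{1}{3454} + 733 \left(- \frac{1}{1765}\right) = \frac{447}{1727} - \frac{733}{1765} = - \frac{476936}{3048155}$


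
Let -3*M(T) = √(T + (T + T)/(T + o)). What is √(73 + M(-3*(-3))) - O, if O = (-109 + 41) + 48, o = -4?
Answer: 20 + √(1825 - 5*√35)/5 ≈ 28.474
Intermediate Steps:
O = -20 (O = -68 + 48 = -20)
M(T) = -√(T + 2*T/(-4 + T))/3 (M(T) = -√(T + (T + T)/(T - 4))/3 = -√(T + (2*T)/(-4 + T))/3 = -√(T + 2*T/(-4 + T))/3)
√(73 + M(-3*(-3))) - O = √(73 - 3*√(-2 - 3*(-3))/√(-4 - 3*(-3))/3) - 1*(-20) = √(73 - 3*√(-2 + 9)/√(-4 + 9)/3) + 20 = √(73 - 3*√35/5/3) + 20 = √(73 - √35/5) + 20 = 20 + √(73 - √35/5)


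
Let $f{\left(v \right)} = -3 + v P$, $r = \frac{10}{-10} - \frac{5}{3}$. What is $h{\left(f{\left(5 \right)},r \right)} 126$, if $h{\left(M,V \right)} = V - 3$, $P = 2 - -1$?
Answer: $-714$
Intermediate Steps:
$r = - \frac{8}{3}$ ($r = 10 \left(- \frac{1}{10}\right) - \frac{5}{3} = -1 - \frac{5}{3} = - \frac{8}{3} \approx -2.6667$)
$P = 3$ ($P = 2 + 1 = 3$)
$f{\left(v \right)} = -3 + 3 v$ ($f{\left(v \right)} = -3 + v 3 = -3 + 3 v$)
$h{\left(M,V \right)} = -3 + V$ ($h{\left(M,V \right)} = V - 3 = -3 + V$)
$h{\left(f{\left(5 \right)},r \right)} 126 = \left(-3 - \frac{8}{3}\right) 126 = \left(- \frac{17}{3}\right) 126 = -714$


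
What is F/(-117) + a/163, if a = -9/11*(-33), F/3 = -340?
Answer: 56473/6357 ≈ 8.8836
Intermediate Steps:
F = -1020 (F = 3*(-340) = -1020)
a = 27 (a = -9*1/11*(-33) = -9/11*(-33) = 27)
F/(-117) + a/163 = -1020/(-117) + 27/163 = -1020*(-1/117) + 27*(1/163) = 340/39 + 27/163 = 56473/6357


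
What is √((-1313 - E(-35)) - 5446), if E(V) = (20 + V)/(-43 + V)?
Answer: I*√4569214/26 ≈ 82.214*I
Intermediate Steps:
E(V) = (20 + V)/(-43 + V)
√((-1313 - E(-35)) - 5446) = √((-1313 - (20 - 35)/(-43 - 35)) - 5446) = √((-1313 - (-15)/(-78)) - 5446) = √((-1313 - (-1)*(-15)/78) - 5446) = √((-1313 - 1*5/26) - 5446) = √((-1313 - 5/26) - 5446) = √(-34143/26 - 5446) = √(-175739/26) = I*√4569214/26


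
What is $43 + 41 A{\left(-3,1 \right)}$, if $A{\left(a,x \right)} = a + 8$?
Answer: $248$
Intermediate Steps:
$A{\left(a,x \right)} = 8 + a$
$43 + 41 A{\left(-3,1 \right)} = 43 + 41 \left(8 - 3\right) = 43 + 41 \cdot 5 = 43 + 205 = 248$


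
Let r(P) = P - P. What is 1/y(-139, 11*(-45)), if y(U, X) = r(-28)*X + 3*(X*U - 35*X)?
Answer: 1/258390 ≈ 3.8701e-6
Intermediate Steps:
r(P) = 0
y(U, X) = -105*X + 3*U*X (y(U, X) = 0*X + 3*(X*U - 35*X) = 0 + 3*(U*X - 35*X) = 0 + 3*(-35*X + U*X) = 0 + (-105*X + 3*U*X) = -105*X + 3*U*X)
1/y(-139, 11*(-45)) = 1/(3*(11*(-45))*(-35 - 139)) = 1/(3*(-495)*(-174)) = 1/258390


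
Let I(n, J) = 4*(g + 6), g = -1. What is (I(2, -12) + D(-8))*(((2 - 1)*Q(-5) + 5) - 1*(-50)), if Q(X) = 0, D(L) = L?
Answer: 660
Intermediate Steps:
I(n, J) = 20 (I(n, J) = 4*(-1 + 6) = 4*5 = 20)
(I(2, -12) + D(-8))*(((2 - 1)*Q(-5) + 5) - 1*(-50)) = (20 - 8)*(((2 - 1)*0 + 5) - 1*(-50)) = 12*((1*0 + 5) + 50) = 12*((0 + 5) + 50) = 12*(5 + 50) = 12*55 = 660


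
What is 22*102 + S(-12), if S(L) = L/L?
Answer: 2245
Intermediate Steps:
S(L) = 1
22*102 + S(-12) = 22*102 + 1 = 2244 + 1 = 2245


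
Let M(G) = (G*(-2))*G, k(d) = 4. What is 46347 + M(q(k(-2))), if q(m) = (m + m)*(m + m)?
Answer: 38155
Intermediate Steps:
q(m) = 4*m² (q(m) = (2*m)*(2*m) = 4*m²)
M(G) = -2*G² (M(G) = (-2*G)*G = -2*G²)
46347 + M(q(k(-2))) = 46347 - 2*(4*4²)² = 46347 - 2*(4*16)² = 46347 - 2*64² = 46347 - 2*4096 = 46347 - 8192 = 38155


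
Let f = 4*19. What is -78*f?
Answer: -5928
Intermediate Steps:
f = 76
-78*f = -78*76 = -5928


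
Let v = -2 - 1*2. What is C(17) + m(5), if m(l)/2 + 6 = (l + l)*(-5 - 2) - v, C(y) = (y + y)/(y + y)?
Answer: -143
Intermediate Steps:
C(y) = 1 (C(y) = (2*y)/((2*y)) = (2*y)*(1/(2*y)) = 1)
v = -4 (v = -2 - 2 = -4)
m(l) = -4 - 28*l (m(l) = -12 + 2*((l + l)*(-5 - 2) - 1*(-4)) = -12 + 2*((2*l)*(-7) + 4) = -12 + 2*(-14*l + 4) = -12 + 2*(4 - 14*l) = -12 + (8 - 28*l) = -4 - 28*l)
C(17) + m(5) = 1 + (-4 - 28*5) = 1 + (-4 - 140) = 1 - 144 = -143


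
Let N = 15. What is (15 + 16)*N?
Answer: 465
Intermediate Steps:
(15 + 16)*N = (15 + 16)*15 = 31*15 = 465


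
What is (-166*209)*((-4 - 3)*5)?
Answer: 1214290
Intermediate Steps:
(-166*209)*((-4 - 3)*5) = -(-242858)*5 = -34694*(-35) = 1214290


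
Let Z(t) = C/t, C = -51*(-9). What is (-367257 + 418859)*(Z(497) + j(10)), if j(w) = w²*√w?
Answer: 23685318/497 + 5160200*√10 ≈ 1.6366e+7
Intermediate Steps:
C = 459
Z(t) = 459/t
j(w) = w^(5/2)
(-367257 + 418859)*(Z(497) + j(10)) = (-367257 + 418859)*(459/497 + 10^(5/2)) = 51602*(459*(1/497) + 100*√10) = 51602*(459/497 + 100*√10) = 23685318/497 + 5160200*√10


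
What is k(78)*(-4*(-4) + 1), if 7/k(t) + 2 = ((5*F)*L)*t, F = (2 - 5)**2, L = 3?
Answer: 17/1504 ≈ 0.011303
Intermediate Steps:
F = 9 (F = (-3)**2 = 9)
k(t) = 7/(-2 + 135*t) (k(t) = 7/(-2 + ((5*9)*3)*t) = 7/(-2 + (45*3)*t) = 7/(-2 + 135*t))
k(78)*(-4*(-4) + 1) = (7/(-2 + 135*78))*(-4*(-4) + 1) = (7/(-2 + 10530))*(16 + 1) = (7/10528)*17 = (7*(1/10528))*17 = (1/1504)*17 = 17/1504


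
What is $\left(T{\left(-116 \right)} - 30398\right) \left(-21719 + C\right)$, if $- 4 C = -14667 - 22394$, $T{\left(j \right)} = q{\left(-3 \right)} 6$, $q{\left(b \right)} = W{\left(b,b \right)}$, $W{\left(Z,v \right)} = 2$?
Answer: $\frac{756839295}{2} \approx 3.7842 \cdot 10^{8}$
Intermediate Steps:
$q{\left(b \right)} = 2$
$T{\left(j \right)} = 12$ ($T{\left(j \right)} = 2 \cdot 6 = 12$)
$C = \frac{37061}{4}$ ($C = - \frac{-14667 - 22394}{4} = \left(- \frac{1}{4}\right) \left(-37061\right) = \frac{37061}{4} \approx 9265.3$)
$\left(T{\left(-116 \right)} - 30398\right) \left(-21719 + C\right) = \left(12 - 30398\right) \left(-21719 + \frac{37061}{4}\right) = \left(-30386\right) \left(- \frac{49815}{4}\right) = \frac{756839295}{2}$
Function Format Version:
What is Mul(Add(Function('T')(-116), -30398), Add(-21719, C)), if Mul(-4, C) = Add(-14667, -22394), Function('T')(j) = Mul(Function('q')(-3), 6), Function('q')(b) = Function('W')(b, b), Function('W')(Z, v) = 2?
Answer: Rational(756839295, 2) ≈ 3.7842e+8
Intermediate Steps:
Function('q')(b) = 2
Function('T')(j) = 12 (Function('T')(j) = Mul(2, 6) = 12)
C = Rational(37061, 4) (C = Mul(Rational(-1, 4), Add(-14667, -22394)) = Mul(Rational(-1, 4), -37061) = Rational(37061, 4) ≈ 9265.3)
Mul(Add(Function('T')(-116), -30398), Add(-21719, C)) = Mul(Add(12, -30398), Add(-21719, Rational(37061, 4))) = Mul(-30386, Rational(-49815, 4)) = Rational(756839295, 2)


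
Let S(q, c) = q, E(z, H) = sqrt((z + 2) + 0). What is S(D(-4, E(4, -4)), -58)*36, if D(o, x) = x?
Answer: 36*sqrt(6) ≈ 88.182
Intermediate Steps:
E(z, H) = sqrt(2 + z) (E(z, H) = sqrt((2 + z) + 0) = sqrt(2 + z))
S(D(-4, E(4, -4)), -58)*36 = sqrt(2 + 4)*36 = sqrt(6)*36 = 36*sqrt(6)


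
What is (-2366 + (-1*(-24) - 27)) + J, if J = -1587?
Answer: -3956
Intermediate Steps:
(-2366 + (-1*(-24) - 27)) + J = (-2366 + (-1*(-24) - 27)) - 1587 = (-2366 + (24 - 27)) - 1587 = (-2366 - 3) - 1587 = -2369 - 1587 = -3956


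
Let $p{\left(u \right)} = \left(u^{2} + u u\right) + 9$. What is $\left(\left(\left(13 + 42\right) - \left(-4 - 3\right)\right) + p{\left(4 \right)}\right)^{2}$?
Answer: $10609$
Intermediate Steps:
$p{\left(u \right)} = 9 + 2 u^{2}$ ($p{\left(u \right)} = \left(u^{2} + u^{2}\right) + 9 = 2 u^{2} + 9 = 9 + 2 u^{2}$)
$\left(\left(\left(13 + 42\right) - \left(-4 - 3\right)\right) + p{\left(4 \right)}\right)^{2} = \left(\left(\left(13 + 42\right) - \left(-4 - 3\right)\right) + \left(9 + 2 \cdot 4^{2}\right)\right)^{2} = \left(\left(55 - -7\right) + \left(9 + 2 \cdot 16\right)\right)^{2} = \left(\left(55 + 7\right) + \left(9 + 32\right)\right)^{2} = \left(62 + 41\right)^{2} = 103^{2} = 10609$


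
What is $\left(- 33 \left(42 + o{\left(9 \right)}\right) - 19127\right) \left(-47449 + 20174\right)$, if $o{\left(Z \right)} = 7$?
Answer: $565792600$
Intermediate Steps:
$\left(- 33 \left(42 + o{\left(9 \right)}\right) - 19127\right) \left(-47449 + 20174\right) = \left(- 33 \left(42 + 7\right) - 19127\right) \left(-47449 + 20174\right) = \left(\left(-33\right) 49 - 19127\right) \left(-27275\right) = \left(-1617 - 19127\right) \left(-27275\right) = \left(-20744\right) \left(-27275\right) = 565792600$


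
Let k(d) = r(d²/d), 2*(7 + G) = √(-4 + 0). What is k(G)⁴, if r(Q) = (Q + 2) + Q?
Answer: 17296 - 13440*I ≈ 17296.0 - 13440.0*I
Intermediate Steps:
r(Q) = 2 + 2*Q (r(Q) = (2 + Q) + Q = 2 + 2*Q)
G = -7 + I (G = -7 + √(-4 + 0)/2 = -7 + √(-4)/2 = -7 + (2*I)/2 = -7 + I ≈ -7.0 + 1.0*I)
k(d) = 2 + 2*d (k(d) = 2 + 2*(d²/d) = 2 + 2*d)
k(G)⁴ = (2 + 2*(-7 + I))⁴ = (2 + (-14 + 2*I))⁴ = (-12 + 2*I)⁴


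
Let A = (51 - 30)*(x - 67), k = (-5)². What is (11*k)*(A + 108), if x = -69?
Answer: -755700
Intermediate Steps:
k = 25
A = -2856 (A = (51 - 30)*(-69 - 67) = 21*(-136) = -2856)
(11*k)*(A + 108) = (11*25)*(-2856 + 108) = 275*(-2748) = -755700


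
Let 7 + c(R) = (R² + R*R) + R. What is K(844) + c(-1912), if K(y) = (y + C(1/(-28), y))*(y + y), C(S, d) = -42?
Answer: 8663345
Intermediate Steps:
K(y) = 2*y*(-42 + y) (K(y) = (y - 42)*(y + y) = (-42 + y)*(2*y) = 2*y*(-42 + y))
c(R) = -7 + R + 2*R² (c(R) = -7 + ((R² + R*R) + R) = -7 + ((R² + R²) + R) = -7 + (2*R² + R) = -7 + (R + 2*R²) = -7 + R + 2*R²)
K(844) + c(-1912) = 2*844*(-42 + 844) + (-7 - 1912 + 2*(-1912)²) = 2*844*802 + (-7 - 1912 + 2*3655744) = 1353776 + (-7 - 1912 + 7311488) = 1353776 + 7309569 = 8663345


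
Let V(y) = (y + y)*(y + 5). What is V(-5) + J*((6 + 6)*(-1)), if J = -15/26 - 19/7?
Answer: 3594/91 ≈ 39.495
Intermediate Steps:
V(y) = 2*y*(5 + y) (V(y) = (2*y)*(5 + y) = 2*y*(5 + y))
J = -599/182 (J = -15*1/26 - 19*1/7 = -15/26 - 19/7 = -599/182 ≈ -3.2912)
V(-5) + J*((6 + 6)*(-1)) = 2*(-5)*(5 - 5) - 599*(6 + 6)*(-1)/182 = 2*(-5)*0 - 3594*(-1)/91 = 0 - 599/182*(-12) = 0 + 3594/91 = 3594/91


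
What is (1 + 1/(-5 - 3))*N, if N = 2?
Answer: 7/4 ≈ 1.7500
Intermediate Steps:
(1 + 1/(-5 - 3))*N = (1 + 1/(-5 - 3))*2 = (1 + 1/(-8))*2 = (1 - ⅛)*2 = (7/8)*2 = 7/4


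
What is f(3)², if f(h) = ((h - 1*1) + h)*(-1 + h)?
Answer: 100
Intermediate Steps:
f(h) = (-1 + h)*(-1 + 2*h) (f(h) = ((h - 1) + h)*(-1 + h) = ((-1 + h) + h)*(-1 + h) = (-1 + 2*h)*(-1 + h) = (-1 + h)*(-1 + 2*h))
f(3)² = (1 - 3*3 + 2*3²)² = (1 - 9 + 2*9)² = (1 - 9 + 18)² = 10² = 100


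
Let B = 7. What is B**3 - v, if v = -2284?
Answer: 2627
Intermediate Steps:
B**3 - v = 7**3 - 1*(-2284) = 343 + 2284 = 2627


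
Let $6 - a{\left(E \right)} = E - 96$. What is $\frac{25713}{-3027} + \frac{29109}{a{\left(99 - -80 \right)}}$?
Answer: $- \frac{30030948}{77693} \approx -386.53$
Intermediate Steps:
$a{\left(E \right)} = 102 - E$ ($a{\left(E \right)} = 6 - \left(E - 96\right) = 6 - \left(-96 + E\right) = 102 - E$)
$\frac{25713}{-3027} + \frac{29109}{a{\left(99 - -80 \right)}} = \frac{25713}{-3027} + \frac{29109}{102 - \left(99 - -80\right)} = 25713 \left(- \frac{1}{3027}\right) + \frac{29109}{102 - \left(99 + 80\right)} = - \frac{8571}{1009} + \frac{29109}{102 - 179} = - \frac{8571}{1009} + \frac{29109}{-77} = - \frac{8571}{1009} + 29109 \left(- \frac{1}{77}\right) = - \frac{8571}{1009} - \frac{29109}{77} = - \frac{30030948}{77693}$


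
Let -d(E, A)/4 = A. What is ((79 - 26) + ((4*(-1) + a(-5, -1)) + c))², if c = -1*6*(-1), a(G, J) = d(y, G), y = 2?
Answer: 5625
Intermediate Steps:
d(E, A) = -4*A
a(G, J) = -4*G
c = 6 (c = -6*(-1) = 6)
((79 - 26) + ((4*(-1) + a(-5, -1)) + c))² = ((79 - 26) + ((4*(-1) - 4*(-5)) + 6))² = (53 + ((-4 + 20) + 6))² = (53 + (16 + 6))² = (53 + 22)² = 75² = 5625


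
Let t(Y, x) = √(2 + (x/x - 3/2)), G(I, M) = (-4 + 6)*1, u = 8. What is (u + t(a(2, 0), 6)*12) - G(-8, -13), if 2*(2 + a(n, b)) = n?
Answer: 6 + 6*√6 ≈ 20.697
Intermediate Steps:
G(I, M) = 2 (G(I, M) = 2*1 = 2)
a(n, b) = -2 + n/2
t(Y, x) = √6/2 (t(Y, x) = √(2 + (1 - 3*½)) = √(2 + (1 - 3/2)) = √(2 - ½) = √(3/2) = √6/2)
(u + t(a(2, 0), 6)*12) - G(-8, -13) = (8 + (√6/2)*12) - 1*2 = (8 + 6*√6) - 2 = 6 + 6*√6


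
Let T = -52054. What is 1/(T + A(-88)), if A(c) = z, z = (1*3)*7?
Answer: -1/52033 ≈ -1.9219e-5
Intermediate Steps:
z = 21 (z = 3*7 = 21)
A(c) = 21
1/(T + A(-88)) = 1/(-52054 + 21) = 1/(-52033) = -1/52033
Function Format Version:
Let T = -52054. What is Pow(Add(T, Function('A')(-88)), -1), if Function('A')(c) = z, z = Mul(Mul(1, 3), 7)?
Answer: Rational(-1, 52033) ≈ -1.9219e-5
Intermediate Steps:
z = 21 (z = Mul(3, 7) = 21)
Function('A')(c) = 21
Pow(Add(T, Function('A')(-88)), -1) = Pow(Add(-52054, 21), -1) = Pow(-52033, -1) = Rational(-1, 52033)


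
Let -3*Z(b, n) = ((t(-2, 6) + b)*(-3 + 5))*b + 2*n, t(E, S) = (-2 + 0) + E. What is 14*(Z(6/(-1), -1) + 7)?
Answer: -1358/3 ≈ -452.67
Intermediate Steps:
t(E, S) = -2 + E
Z(b, n) = -2*n/3 - b*(-8 + 2*b)/3 (Z(b, n) = -((((-2 - 2) + b)*(-3 + 5))*b + 2*n)/3 = -(((-4 + b)*2)*b + 2*n)/3 = -((-8 + 2*b)*b + 2*n)/3 = -(b*(-8 + 2*b) + 2*n)/3 = -(2*n + b*(-8 + 2*b))/3 = -2*n/3 - b*(-8 + 2*b)/3)
14*(Z(6/(-1), -1) + 7) = 14*((-⅔*(-1) - 2*(6/(-1))²/3 + 8*(6/(-1))/3) + 7) = 14*((⅔ - 2*(6*(-1))²/3 + 8*(6*(-1))/3) + 7) = 14*((⅔ - ⅔*(-6)² + (8/3)*(-6)) + 7) = 14*((⅔ - ⅔*36 - 16) + 7) = 14*((⅔ - 24 - 16) + 7) = 14*(-118/3 + 7) = 14*(-97/3) = -1358/3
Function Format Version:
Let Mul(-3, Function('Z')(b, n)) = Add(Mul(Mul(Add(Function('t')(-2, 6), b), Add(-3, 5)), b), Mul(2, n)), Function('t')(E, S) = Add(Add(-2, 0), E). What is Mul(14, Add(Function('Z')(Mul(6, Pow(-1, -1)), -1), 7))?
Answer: Rational(-1358, 3) ≈ -452.67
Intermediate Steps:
Function('t')(E, S) = Add(-2, E)
Function('Z')(b, n) = Add(Mul(Rational(-2, 3), n), Mul(Rational(-1, 3), b, Add(-8, Mul(2, b)))) (Function('Z')(b, n) = Mul(Rational(-1, 3), Add(Mul(Mul(Add(Add(-2, -2), b), Add(-3, 5)), b), Mul(2, n))) = Mul(Rational(-1, 3), Add(Mul(Mul(Add(-4, b), 2), b), Mul(2, n))) = Mul(Rational(-1, 3), Add(Mul(Add(-8, Mul(2, b)), b), Mul(2, n))) = Mul(Rational(-1, 3), Add(Mul(b, Add(-8, Mul(2, b))), Mul(2, n))) = Mul(Rational(-1, 3), Add(Mul(2, n), Mul(b, Add(-8, Mul(2, b))))) = Add(Mul(Rational(-2, 3), n), Mul(Rational(-1, 3), b, Add(-8, Mul(2, b)))))
Mul(14, Add(Function('Z')(Mul(6, Pow(-1, -1)), -1), 7)) = Mul(14, Add(Add(Mul(Rational(-2, 3), -1), Mul(Rational(-2, 3), Pow(Mul(6, Pow(-1, -1)), 2)), Mul(Rational(8, 3), Mul(6, Pow(-1, -1)))), 7)) = Mul(14, Add(Add(Rational(2, 3), Mul(Rational(-2, 3), Pow(Mul(6, -1), 2)), Mul(Rational(8, 3), Mul(6, -1))), 7)) = Mul(14, Add(Add(Rational(2, 3), Mul(Rational(-2, 3), Pow(-6, 2)), Mul(Rational(8, 3), -6)), 7)) = Mul(14, Add(Add(Rational(2, 3), Mul(Rational(-2, 3), 36), -16), 7)) = Mul(14, Add(Add(Rational(2, 3), -24, -16), 7)) = Mul(14, Add(Rational(-118, 3), 7)) = Mul(14, Rational(-97, 3)) = Rational(-1358, 3)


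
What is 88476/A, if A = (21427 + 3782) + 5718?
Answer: 29492/10309 ≈ 2.8608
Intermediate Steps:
A = 30927 (A = 25209 + 5718 = 30927)
88476/A = 88476/30927 = 88476*(1/30927) = 29492/10309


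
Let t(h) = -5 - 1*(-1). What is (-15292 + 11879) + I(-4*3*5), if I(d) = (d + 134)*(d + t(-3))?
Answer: -8149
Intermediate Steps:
t(h) = -4 (t(h) = -5 + 1 = -4)
I(d) = (-4 + d)*(134 + d) (I(d) = (d + 134)*(d - 4) = (134 + d)*(-4 + d) = (-4 + d)*(134 + d))
(-15292 + 11879) + I(-4*3*5) = (-15292 + 11879) + (-536 + (-4*3*5)**2 + 130*(-4*3*5)) = -3413 + (-536 + (-12*5)**2 + 130*(-12*5)) = -3413 + (-536 + (-60)**2 + 130*(-60)) = -3413 + (-536 + 3600 - 7800) = -3413 - 4736 = -8149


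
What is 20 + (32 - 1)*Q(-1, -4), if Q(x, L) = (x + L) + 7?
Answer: 82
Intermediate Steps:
Q(x, L) = 7 + L + x (Q(x, L) = (L + x) + 7 = 7 + L + x)
20 + (32 - 1)*Q(-1, -4) = 20 + (32 - 1)*(7 - 4 - 1) = 20 + 31*2 = 20 + 62 = 82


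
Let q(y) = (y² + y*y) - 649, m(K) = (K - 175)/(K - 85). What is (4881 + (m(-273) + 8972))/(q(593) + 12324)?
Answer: 354273/18282881 ≈ 0.019377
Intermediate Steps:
m(K) = (-175 + K)/(-85 + K)
q(y) = -649 + 2*y² (q(y) = (y² + y²) - 649 = 2*y² - 649 = -649 + 2*y²)
(4881 + (m(-273) + 8972))/(q(593) + 12324) = (4881 + ((-175 - 273)/(-85 - 273) + 8972))/((-649 + 2*593²) + 12324) = (4881 + (-448/(-358) + 8972))/((-649 + 2*351649) + 12324) = (4881 + (-1/358*(-448) + 8972))/((-649 + 703298) + 12324) = (4881 + (224/179 + 8972))/(702649 + 12324) = (4881 + 1606212/179)/714973 = (2479911/179)*(1/714973) = 354273/18282881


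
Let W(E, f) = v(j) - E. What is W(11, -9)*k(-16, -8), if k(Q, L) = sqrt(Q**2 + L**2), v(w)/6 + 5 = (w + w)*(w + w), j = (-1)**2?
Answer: -136*sqrt(5) ≈ -304.11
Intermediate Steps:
j = 1
v(w) = -30 + 24*w**2 (v(w) = -30 + 6*((w + w)*(w + w)) = -30 + 6*((2*w)*(2*w)) = -30 + 6*(4*w**2) = -30 + 24*w**2)
k(Q, L) = sqrt(L**2 + Q**2)
W(E, f) = -6 - E (W(E, f) = (-30 + 24*1**2) - E = (-30 + 24*1) - E = (-30 + 24) - E = -6 - E)
W(11, -9)*k(-16, -8) = (-6 - 1*11)*sqrt((-8)**2 + (-16)**2) = (-6 - 11)*sqrt(64 + 256) = -136*sqrt(5)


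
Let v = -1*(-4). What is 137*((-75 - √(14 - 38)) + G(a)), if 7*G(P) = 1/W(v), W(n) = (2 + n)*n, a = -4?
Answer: -1726063/168 - 274*I*√6 ≈ -10274.0 - 671.16*I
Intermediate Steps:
v = 4
W(n) = n*(2 + n)
G(P) = 1/168 (G(P) = 1/(7*((4*(2 + 4)))) = 1/(7*((4*6))) = (⅐)/24 = (⅐)*(1/24) = 1/168)
137*((-75 - √(14 - 38)) + G(a)) = 137*((-75 - √(14 - 38)) + 1/168) = 137*((-75 - √(-24)) + 1/168) = 137*((-75 - 2*I*√6) + 1/168) = 137*(-12599/168 - 2*I*√6) = -1726063/168 - 274*I*√6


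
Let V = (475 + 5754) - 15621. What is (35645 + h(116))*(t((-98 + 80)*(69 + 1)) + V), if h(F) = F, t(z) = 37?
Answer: -334544155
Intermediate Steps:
V = -9392 (V = 6229 - 15621 = -9392)
(35645 + h(116))*(t((-98 + 80)*(69 + 1)) + V) = (35645 + 116)*(37 - 9392) = 35761*(-9355) = -334544155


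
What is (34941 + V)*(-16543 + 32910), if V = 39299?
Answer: 1215086080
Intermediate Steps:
(34941 + V)*(-16543 + 32910) = (34941 + 39299)*(-16543 + 32910) = 74240*16367 = 1215086080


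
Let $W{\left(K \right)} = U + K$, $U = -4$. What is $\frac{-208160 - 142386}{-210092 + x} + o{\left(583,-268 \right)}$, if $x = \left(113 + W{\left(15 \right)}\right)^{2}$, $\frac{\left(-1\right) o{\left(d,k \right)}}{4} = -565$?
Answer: $\frac{220204353}{97358} \approx 2261.8$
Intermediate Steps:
$o{\left(d,k \right)} = 2260$ ($o{\left(d,k \right)} = \left(-4\right) \left(-565\right) = 2260$)
$W{\left(K \right)} = -4 + K$
$x = 15376$ ($x = \left(113 + \left(-4 + 15\right)\right)^{2} = \left(113 + 11\right)^{2} = 124^{2} = 15376$)
$\frac{-208160 - 142386}{-210092 + x} + o{\left(583,-268 \right)} = \frac{-208160 - 142386}{-210092 + 15376} + 2260 = - \frac{350546}{-194716} + 2260 = \left(-350546\right) \left(- \frac{1}{194716}\right) + 2260 = \frac{175273}{97358} + 2260 = \frac{220204353}{97358}$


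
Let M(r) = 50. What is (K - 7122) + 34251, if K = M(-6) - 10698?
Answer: 16481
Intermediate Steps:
K = -10648 (K = 50 - 10698 = -10648)
(K - 7122) + 34251 = (-10648 - 7122) + 34251 = -17770 + 34251 = 16481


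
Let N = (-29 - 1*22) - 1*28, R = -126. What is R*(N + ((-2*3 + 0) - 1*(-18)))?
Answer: 8442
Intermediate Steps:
N = -79 (N = (-29 - 22) - 28 = -51 - 28 = -79)
R*(N + ((-2*3 + 0) - 1*(-18))) = -126*(-79 + ((-2*3 + 0) - 1*(-18))) = -126*(-79 + ((-6 + 0) + 18)) = -126*(-79 + (-6 + 18)) = -126*(-79 + 12) = -126*(-67) = 8442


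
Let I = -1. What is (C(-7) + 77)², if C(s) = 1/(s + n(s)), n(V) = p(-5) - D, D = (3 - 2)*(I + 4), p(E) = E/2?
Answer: 3697929/625 ≈ 5916.7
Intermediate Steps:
p(E) = E/2 (p(E) = E*(½) = E/2)
D = 3 (D = (3 - 2)*(-1 + 4) = 1*3 = 3)
n(V) = -11/2 (n(V) = (½)*(-5) - 1*3 = -5/2 - 3 = -11/2)
C(s) = 1/(-11/2 + s) (C(s) = 1/(s - 11/2) = 1/(-11/2 + s))
(C(-7) + 77)² = (2/(-11 + 2*(-7)) + 77)² = (2/(-11 - 14) + 77)² = (2/(-25) + 77)² = (2*(-1/25) + 77)² = (-2/25 + 77)² = (1923/25)² = 3697929/625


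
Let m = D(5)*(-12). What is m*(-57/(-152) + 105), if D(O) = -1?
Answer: 2529/2 ≈ 1264.5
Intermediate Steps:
m = 12 (m = -1*(-12) = 12)
m*(-57/(-152) + 105) = 12*(-57/(-152) + 105) = 12*(-57*(-1/152) + 105) = 12*(3/8 + 105) = 12*(843/8) = 2529/2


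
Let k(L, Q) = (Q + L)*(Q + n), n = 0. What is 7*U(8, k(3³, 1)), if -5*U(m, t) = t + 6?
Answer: -238/5 ≈ -47.600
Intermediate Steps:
k(L, Q) = Q*(L + Q) (k(L, Q) = (Q + L)*(Q + 0) = (L + Q)*Q = Q*(L + Q))
U(m, t) = -6/5 - t/5 (U(m, t) = -(t + 6)/5 = -(6 + t)/5 = -6/5 - t/5)
7*U(8, k(3³, 1)) = 7*(-6/5 - (3³ + 1)/5) = 7*(-6/5 - (27 + 1)/5) = 7*(-6/5 - 28/5) = 7*(-34/5) = -238/5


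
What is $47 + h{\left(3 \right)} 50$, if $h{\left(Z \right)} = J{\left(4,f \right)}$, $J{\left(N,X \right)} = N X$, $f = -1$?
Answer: $-153$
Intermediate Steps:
$h{\left(Z \right)} = -4$ ($h{\left(Z \right)} = 4 \left(-1\right) = -4$)
$47 + h{\left(3 \right)} 50 = 47 - 200 = -153$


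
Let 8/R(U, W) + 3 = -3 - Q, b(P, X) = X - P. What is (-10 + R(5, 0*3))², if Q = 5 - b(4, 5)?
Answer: 2916/25 ≈ 116.64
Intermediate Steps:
Q = 4 (Q = 5 - (5 - 1*4) = 5 - (5 - 4) = 5 - 1*1 = 5 - 1 = 4)
R(U, W) = -⅘ (R(U, W) = 8/(-3 + (-3 - 1*4)) = 8/(-3 + (-3 - 4)) = 8/(-3 - 7) = 8/(-10) = 8*(-⅒) = -⅘)
(-10 + R(5, 0*3))² = (-10 - ⅘)² = (-54/5)² = 2916/25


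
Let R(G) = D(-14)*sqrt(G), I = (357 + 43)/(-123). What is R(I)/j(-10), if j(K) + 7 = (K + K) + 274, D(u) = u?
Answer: -280*I*sqrt(123)/30381 ≈ -0.10221*I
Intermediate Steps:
I = -400/123 (I = 400*(-1/123) = -400/123 ≈ -3.2520)
j(K) = 267 + 2*K (j(K) = -7 + ((K + K) + 274) = -7 + (2*K + 274) = -7 + (274 + 2*K) = 267 + 2*K)
R(G) = -14*sqrt(G)
R(I)/j(-10) = (-280*I*sqrt(123)/123)/(267 + 2*(-10)) = (-280*I*sqrt(123)/123)/(267 - 20) = -280*I*sqrt(123)/123/247 = -280*I*sqrt(123)/123*(1/247) = -280*I*sqrt(123)/30381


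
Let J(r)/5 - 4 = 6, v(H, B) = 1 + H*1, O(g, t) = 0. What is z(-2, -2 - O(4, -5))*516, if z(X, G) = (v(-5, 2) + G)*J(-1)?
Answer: -154800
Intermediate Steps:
v(H, B) = 1 + H
J(r) = 50 (J(r) = 20 + 5*6 = 20 + 30 = 50)
z(X, G) = -200 + 50*G (z(X, G) = ((1 - 5) + G)*50 = (-4 + G)*50 = -200 + 50*G)
z(-2, -2 - O(4, -5))*516 = (-200 + 50*(-2 - 1*0))*516 = (-200 + 50*(-2 + 0))*516 = (-200 + 50*(-2))*516 = (-200 - 100)*516 = -300*516 = -154800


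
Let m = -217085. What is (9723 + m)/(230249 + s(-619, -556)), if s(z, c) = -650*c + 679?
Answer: -103681/296164 ≈ -0.35008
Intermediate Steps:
s(z, c) = 679 - 650*c
(9723 + m)/(230249 + s(-619, -556)) = (9723 - 217085)/(230249 + (679 - 650*(-556))) = -207362/(230249 + (679 + 361400)) = -207362/(230249 + 362079) = -207362/592328 = -207362*1/592328 = -103681/296164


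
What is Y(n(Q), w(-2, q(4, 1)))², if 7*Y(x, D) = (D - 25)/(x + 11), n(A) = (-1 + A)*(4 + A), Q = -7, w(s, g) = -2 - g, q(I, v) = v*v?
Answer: 16/1225 ≈ 0.013061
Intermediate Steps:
q(I, v) = v²
Y(x, D) = (-25 + D)/(7*(11 + x)) (Y(x, D) = ((D - 25)/(x + 11))/7 = ((-25 + D)/(11 + x))/7 = (-25 + D)/(7*(11 + x)))
Y(n(Q), w(-2, q(4, 1)))² = ((-25 + (-2 - 1*1²))/(7*(11 + (-4 + (-7)² + 3*(-7)))))² = ((-25 + (-2 - 1*1))/(7*(11 + (-4 + 49 - 21))))² = ((-25 + (-2 - 1))/(7*(11 + 24)))² = ((⅐)*(-25 - 3)/35)² = ((⅐)*(1/35)*(-28))² = (-4/35)² = 16/1225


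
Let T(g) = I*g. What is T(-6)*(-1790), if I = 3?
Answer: 32220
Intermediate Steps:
T(g) = 3*g
T(-6)*(-1790) = (3*(-6))*(-1790) = -18*(-1790) = 32220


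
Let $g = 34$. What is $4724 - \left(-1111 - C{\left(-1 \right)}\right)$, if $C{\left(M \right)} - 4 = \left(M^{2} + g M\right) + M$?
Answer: $5805$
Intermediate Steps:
$C{\left(M \right)} = 4 + M^{2} + 35 M$ ($C{\left(M \right)} = 4 + \left(\left(M^{2} + 34 M\right) + M\right) = 4 + \left(M^{2} + 35 M\right) = 4 + M^{2} + 35 M$)
$4724 - \left(-1111 - C{\left(-1 \right)}\right) = 4724 - \left(-1111 - \left(4 + \left(-1\right)^{2} + 35 \left(-1\right)\right)\right) = 4724 - \left(-1111 - \left(4 + 1 - 35\right)\right) = 4724 - \left(-1111 - -30\right) = 4724 - \left(-1111 + 30\right) = 4724 - -1081 = 4724 + 1081 = 5805$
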